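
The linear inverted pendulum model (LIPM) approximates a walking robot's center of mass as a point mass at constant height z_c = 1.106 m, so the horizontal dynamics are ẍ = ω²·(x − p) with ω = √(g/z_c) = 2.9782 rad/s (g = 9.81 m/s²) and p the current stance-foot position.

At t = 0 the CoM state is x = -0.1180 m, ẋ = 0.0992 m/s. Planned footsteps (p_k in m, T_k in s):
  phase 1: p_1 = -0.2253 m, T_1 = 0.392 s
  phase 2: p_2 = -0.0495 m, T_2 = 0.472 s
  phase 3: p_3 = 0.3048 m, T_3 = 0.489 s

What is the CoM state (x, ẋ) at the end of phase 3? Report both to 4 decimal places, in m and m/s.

phase 1: p=-0.2253, T=0.392, ωT=1.167454, cosh=1.762480, sinh=1.451322; start (x,ẋ)=(-0.118000, 0.099200) → end (x,ẋ)=(0.012156, 0.638624)
phase 2: p=-0.0495, T=0.472, ωT=1.405710, cosh=2.161808, sinh=1.916615; start (x,ẋ)=(0.012156, 0.638624) → end (x,ẋ)=(0.494773, 1.732516)
phase 3: p=0.3048, T=0.489, ωT=1.456340, cosh=2.261658, sinh=2.028570; start (x,ẋ)=(0.494773, 1.732516) → end (x,ẋ)=(1.914539, 5.066077)

x = 1.9145, ẋ = 5.0661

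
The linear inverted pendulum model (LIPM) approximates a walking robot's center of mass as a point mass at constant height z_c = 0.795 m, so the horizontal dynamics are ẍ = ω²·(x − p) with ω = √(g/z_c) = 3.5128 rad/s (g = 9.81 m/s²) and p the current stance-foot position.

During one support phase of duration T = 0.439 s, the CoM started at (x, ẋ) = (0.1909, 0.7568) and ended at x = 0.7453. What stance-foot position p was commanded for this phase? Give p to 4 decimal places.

p = 0.1397

ωT = 3.5128·0.439 = 1.542119; cosh(ωT) = 2.444207, sinh(ωT) = 2.230279
x(T) = p + (x₀−p)·cosh(ωT) + (ẋ₀/ω)·sinh(ωT) ⇒ p·(1 − cosh) = x(T) − x₀·cosh − (ẋ₀/ω)·sinh
numerator   = 0.7453 − (0.1909)·2.444207 − (0.7568/3.5128)·2.230279 = -0.201792
denominator = 1 − 2.444207 = -1.444207
p = -0.201792 / -1.444207 = 0.1397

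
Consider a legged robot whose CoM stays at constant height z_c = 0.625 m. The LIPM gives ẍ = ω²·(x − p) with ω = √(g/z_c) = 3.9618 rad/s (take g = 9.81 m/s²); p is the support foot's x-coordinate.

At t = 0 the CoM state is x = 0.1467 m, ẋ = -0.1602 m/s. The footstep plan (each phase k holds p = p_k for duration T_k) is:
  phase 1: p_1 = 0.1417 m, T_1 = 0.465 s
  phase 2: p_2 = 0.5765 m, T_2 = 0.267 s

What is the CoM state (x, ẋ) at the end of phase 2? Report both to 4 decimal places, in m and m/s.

phase 1: p=0.1417, T=0.465, ωT=1.842237, cosh=3.234551, sinh=3.076088; start (x,ẋ)=(0.146700, -0.160200) → end (x,ẋ)=(0.033488, -0.457241)
phase 2: p=0.5765, T=0.267, ωT=1.057801, cosh=1.613624, sinh=1.266406; start (x,ẋ)=(0.033488, -0.457241) → end (x,ẋ)=(-0.445877, -3.462242)

x = -0.4459, ẋ = -3.4622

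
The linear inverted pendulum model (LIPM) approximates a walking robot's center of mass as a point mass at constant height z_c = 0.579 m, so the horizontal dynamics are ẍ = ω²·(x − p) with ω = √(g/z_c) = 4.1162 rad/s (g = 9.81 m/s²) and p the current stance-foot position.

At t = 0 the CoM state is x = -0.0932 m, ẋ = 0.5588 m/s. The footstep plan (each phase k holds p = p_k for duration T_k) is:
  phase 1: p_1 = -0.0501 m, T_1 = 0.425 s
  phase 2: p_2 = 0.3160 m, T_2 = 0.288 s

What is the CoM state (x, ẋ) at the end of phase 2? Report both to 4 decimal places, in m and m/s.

phase 1: p=-0.0501, T=0.425, ωT=1.749385, cosh=2.962473, sinh=2.788592; start (x,ẋ)=(-0.093200, 0.558800) → end (x,ẋ)=(0.200786, 1.160711)
phase 2: p=0.3160, T=0.288, ωT=1.185466, cosh=1.788907, sinh=1.483303; start (x,ẋ)=(0.200786, 1.160711) → end (x,ẋ)=(0.528164, 1.372958)

x = 0.5282, ẋ = 1.3730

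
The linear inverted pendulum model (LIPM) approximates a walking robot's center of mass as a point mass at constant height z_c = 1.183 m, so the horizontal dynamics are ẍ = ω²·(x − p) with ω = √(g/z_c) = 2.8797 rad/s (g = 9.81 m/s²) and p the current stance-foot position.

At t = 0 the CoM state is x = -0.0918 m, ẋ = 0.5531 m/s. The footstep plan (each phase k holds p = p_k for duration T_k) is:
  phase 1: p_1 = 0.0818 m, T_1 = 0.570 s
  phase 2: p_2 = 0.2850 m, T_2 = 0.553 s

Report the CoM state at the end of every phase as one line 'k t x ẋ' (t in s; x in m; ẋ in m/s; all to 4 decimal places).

1 0.5700 0.0941 0.2393
2 1.1230 -0.0080 -0.6832

phase 1: p=0.0818, T=0.570, ωT=1.641429, cosh=2.678122, sinh=2.484419; start (x,ẋ)=(-0.091800, 0.553100) → end (x,ẋ)=(0.094057, 0.239269)
phase 2: p=0.2850, T=0.553, ωT=1.592474, cosh=2.559659, sinh=2.356237; start (x,ẋ)=(0.094057, 0.239269) → end (x,ẋ)=(-0.007974, -0.683151)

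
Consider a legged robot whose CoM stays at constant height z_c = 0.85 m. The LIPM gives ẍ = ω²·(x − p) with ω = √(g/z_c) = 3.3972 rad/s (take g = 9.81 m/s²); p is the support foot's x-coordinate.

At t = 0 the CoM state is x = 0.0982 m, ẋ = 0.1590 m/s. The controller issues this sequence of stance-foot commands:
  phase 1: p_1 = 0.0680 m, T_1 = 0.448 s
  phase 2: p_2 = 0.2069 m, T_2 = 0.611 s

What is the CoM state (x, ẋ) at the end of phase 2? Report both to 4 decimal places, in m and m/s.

phase 1: p=0.0680, T=0.448, ωT=1.521946, cosh=2.399708, sinh=2.181421; start (x,ẋ)=(0.098200, 0.159000) → end (x,ẋ)=(0.242569, 0.605357)
phase 2: p=0.2069, T=0.611, ωT=2.075689, cosh=4.047754, sinh=3.922284; start (x,ẋ)=(0.242569, 0.605357) → end (x,ẋ)=(1.050202, 2.925617)

x = 1.0502, ẋ = 2.9256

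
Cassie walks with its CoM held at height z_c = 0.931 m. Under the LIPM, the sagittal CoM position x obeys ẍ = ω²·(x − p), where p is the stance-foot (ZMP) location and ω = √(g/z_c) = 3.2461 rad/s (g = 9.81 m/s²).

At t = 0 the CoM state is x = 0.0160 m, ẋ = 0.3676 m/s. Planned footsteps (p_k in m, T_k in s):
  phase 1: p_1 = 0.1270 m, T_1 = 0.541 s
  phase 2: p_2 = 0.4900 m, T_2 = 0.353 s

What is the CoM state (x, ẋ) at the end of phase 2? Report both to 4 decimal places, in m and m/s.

x = -0.1243, ẋ = -1.5794

phase 1: p=0.1270, T=0.541, ωT=1.756140, cosh=2.981378, sinh=2.808667; start (x,ẋ)=(0.016000, 0.367600) → end (x,ẋ)=(0.114131, 0.083944)
phase 2: p=0.4900, T=0.353, ωT=1.145873, cosh=1.731566, sinh=1.413620; start (x,ẋ)=(0.114131, 0.083944) → end (x,ẋ)=(-0.124287, -1.579418)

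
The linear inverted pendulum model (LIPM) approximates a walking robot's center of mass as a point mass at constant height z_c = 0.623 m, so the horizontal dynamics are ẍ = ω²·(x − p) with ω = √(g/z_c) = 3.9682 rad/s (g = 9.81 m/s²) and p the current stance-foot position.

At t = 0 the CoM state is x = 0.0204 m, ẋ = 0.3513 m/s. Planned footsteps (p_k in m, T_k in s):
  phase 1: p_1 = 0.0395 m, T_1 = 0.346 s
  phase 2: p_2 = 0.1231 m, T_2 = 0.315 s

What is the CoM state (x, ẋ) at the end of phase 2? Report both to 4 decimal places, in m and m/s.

phase 1: p=0.0395, T=0.346, ωT=1.372997, cosh=2.100255, sinh=1.846908; start (x,ẋ)=(0.020400, 0.351300) → end (x,ẋ)=(0.162890, 0.597838)
phase 2: p=0.1231, T=0.315, ωT=1.249983, cosh=1.888397, sinh=1.601887; start (x,ẋ)=(0.162890, 0.597838) → end (x,ẋ)=(0.439574, 1.381882)

x = 0.4396, ẋ = 1.3819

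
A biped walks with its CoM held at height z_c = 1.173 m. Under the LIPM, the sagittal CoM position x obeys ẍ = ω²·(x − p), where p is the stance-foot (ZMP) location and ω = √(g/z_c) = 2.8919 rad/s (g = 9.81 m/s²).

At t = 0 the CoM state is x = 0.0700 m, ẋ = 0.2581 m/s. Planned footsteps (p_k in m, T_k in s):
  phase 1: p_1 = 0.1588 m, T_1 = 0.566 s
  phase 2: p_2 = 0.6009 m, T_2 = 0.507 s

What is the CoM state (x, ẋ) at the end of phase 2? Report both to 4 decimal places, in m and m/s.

x = -0.4069, ẋ = -2.5961

phase 1: p=0.1588, T=0.566, ωT=1.636815, cosh=2.666689, sinh=2.472090; start (x,ẋ)=(0.070000, 0.258100) → end (x,ẋ)=(0.142630, 0.053438)
phase 2: p=0.6009, T=0.507, ωT=1.466193, cosh=2.281756, sinh=2.050954; start (x,ẋ)=(0.142630, 0.053438) → end (x,ẋ)=(-0.406861, -2.596136)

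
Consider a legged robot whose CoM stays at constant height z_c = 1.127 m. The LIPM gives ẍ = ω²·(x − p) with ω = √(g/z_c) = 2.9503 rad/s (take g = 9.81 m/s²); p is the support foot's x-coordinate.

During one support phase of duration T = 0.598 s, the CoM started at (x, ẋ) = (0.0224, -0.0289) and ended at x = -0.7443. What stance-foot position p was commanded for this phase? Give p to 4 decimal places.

ωT = 2.9503·0.598 = 1.764279; cosh(ωT) = 3.004337, sinh(ωT) = 2.833027
x(T) = p + (x₀−p)·cosh(ωT) + (ẋ₀/ω)·sinh(ωT) ⇒ p·(1 − cosh) = x(T) − x₀·cosh − (ẋ₀/ω)·sinh
numerator   = -0.7443 − (0.0224)·3.004337 − (-0.0289/2.9503)·2.833027 = -0.783846
denominator = 1 − 3.004337 = -2.004337
p = -0.783846 / -2.004337 = 0.3911

p = 0.3911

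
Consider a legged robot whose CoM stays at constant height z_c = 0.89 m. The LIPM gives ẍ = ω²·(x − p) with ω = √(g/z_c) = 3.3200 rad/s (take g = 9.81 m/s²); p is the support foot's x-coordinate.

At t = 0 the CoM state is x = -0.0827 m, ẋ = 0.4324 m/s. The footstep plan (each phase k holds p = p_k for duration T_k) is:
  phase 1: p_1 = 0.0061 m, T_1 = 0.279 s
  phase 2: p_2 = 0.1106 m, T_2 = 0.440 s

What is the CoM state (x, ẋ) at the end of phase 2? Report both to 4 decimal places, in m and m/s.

phase 1: p=0.0061, T=0.279, ωT=0.926280, cosh=1.460561, sinh=1.064537; start (x,ẋ)=(-0.082700, 0.432400) → end (x,ẋ)=(0.015048, 0.317704)
phase 2: p=0.1106, T=0.440, ωT=1.460800, cosh=2.270728, sinh=2.038678; start (x,ẋ)=(0.015048, 0.317704) → end (x,ẋ)=(0.088718, 0.074688)

x = 0.0887, ẋ = 0.0747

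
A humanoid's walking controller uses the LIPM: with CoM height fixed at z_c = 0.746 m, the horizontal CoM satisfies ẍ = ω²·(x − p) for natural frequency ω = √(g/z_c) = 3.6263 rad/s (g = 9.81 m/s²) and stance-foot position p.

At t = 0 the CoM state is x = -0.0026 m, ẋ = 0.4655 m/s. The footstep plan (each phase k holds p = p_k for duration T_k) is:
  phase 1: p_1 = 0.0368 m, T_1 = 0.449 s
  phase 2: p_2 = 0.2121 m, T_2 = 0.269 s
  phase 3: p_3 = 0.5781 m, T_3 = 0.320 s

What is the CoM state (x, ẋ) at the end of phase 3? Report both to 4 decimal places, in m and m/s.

x = 1.1009, ẋ = 2.4009

phase 1: p=0.0368, T=0.449, ωT=1.628209, cosh=2.645511, sinh=2.449230; start (x,ẋ)=(-0.002600, 0.465500) → end (x,ẋ)=(0.246969, 0.881548)
phase 2: p=0.2121, T=0.269, ωT=0.975475, cosh=1.514720, sinh=1.137706; start (x,ẋ)=(0.246969, 0.881548) → end (x,ẋ)=(0.541492, 1.479157)
phase 3: p=0.5781, T=0.320, ωT=1.160416, cosh=1.752308, sinh=1.438952; start (x,ẋ)=(0.541492, 1.479157) → end (x,ẋ)=(1.100895, 2.400913)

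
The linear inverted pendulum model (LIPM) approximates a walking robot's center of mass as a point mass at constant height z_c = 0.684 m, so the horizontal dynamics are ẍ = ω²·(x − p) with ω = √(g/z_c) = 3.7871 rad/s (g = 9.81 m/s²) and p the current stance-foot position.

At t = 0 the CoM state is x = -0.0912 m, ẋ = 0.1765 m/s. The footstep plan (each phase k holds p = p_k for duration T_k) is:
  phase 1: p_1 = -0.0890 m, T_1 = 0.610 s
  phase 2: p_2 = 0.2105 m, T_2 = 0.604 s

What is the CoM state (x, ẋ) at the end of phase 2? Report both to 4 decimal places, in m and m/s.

x = 0.9235, ẋ = 2.8172

phase 1: p=-0.0890, T=0.610, ωT=2.310131, cosh=5.087496, sinh=4.988248; start (x,ẋ)=(-0.091200, 0.176500) → end (x,ẋ)=(0.132288, 0.856383)
phase 2: p=0.2105, T=0.604, ωT=2.287408, cosh=4.975454, sinh=4.873925; start (x,ẋ)=(0.132288, 0.856383) → end (x,ẋ)=(0.923507, 2.817248)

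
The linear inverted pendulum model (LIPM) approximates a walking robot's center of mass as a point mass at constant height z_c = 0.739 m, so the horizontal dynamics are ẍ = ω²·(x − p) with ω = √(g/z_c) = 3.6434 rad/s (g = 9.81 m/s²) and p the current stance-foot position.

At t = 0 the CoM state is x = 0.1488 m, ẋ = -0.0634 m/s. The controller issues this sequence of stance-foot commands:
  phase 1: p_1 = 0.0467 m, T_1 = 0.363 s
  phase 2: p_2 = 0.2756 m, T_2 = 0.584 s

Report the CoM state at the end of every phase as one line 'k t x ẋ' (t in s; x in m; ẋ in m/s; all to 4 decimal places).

1 0.3630 0.2216 0.5211
2 0.9470 0.6374 1.4036

phase 1: p=0.0467, T=0.363, ωT=1.322554, cosh=2.009724, sinh=1.743271; start (x,ẋ)=(0.148800, -0.063400) → end (x,ẋ)=(0.221558, 0.521065)
phase 2: p=0.2756, T=0.584, ωT=2.127746, cosh=4.257512, sinh=4.138406; start (x,ẋ)=(0.221558, 0.521065) → end (x,ẋ)=(0.637373, 1.403595)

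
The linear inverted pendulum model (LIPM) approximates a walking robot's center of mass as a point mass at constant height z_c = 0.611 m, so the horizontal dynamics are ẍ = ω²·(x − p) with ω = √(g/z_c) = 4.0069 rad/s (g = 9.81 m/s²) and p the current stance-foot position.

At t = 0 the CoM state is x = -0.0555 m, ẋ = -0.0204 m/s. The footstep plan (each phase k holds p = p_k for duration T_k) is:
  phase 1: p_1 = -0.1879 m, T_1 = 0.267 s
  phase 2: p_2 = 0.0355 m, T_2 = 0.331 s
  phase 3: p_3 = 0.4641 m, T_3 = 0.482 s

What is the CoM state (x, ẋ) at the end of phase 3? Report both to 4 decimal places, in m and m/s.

phase 1: p=-0.1879, T=0.267, ωT=1.069842, cosh=1.628991, sinh=1.285929; start (x,ẋ)=(-0.055500, -0.020400) → end (x,ẋ)=(0.021231, 0.648971)
phase 2: p=0.0355, T=0.331, ωT=1.326284, cosh=2.016240, sinh=1.750778; start (x,ẋ)=(0.021231, 0.648971) → end (x,ẋ)=(0.290293, 1.208385)
phase 3: p=0.4641, T=0.482, ωT=1.931326, cosh=3.521803, sinh=3.376847; start (x,ẋ)=(0.290293, 1.208385) → end (x,ẋ)=(0.870363, 1.903971)

x = 0.8704, ẋ = 1.9040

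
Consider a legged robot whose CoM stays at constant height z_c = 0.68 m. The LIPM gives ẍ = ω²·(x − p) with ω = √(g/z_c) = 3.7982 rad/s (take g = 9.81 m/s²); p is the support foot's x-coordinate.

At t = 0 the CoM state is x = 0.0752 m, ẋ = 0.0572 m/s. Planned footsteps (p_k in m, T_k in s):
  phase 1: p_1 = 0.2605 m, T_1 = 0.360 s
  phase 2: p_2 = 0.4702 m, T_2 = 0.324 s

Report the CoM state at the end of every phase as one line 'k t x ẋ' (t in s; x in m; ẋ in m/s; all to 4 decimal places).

1 0.3600 -0.0991 -1.1720
2 0.6840 -1.0705 -5.5627

phase 1: p=0.2605, T=0.360, ωT=1.367352, cosh=2.089862, sinh=1.835081; start (x,ẋ)=(0.075200, 0.057200) → end (x,ẋ)=(-0.099116, -1.172002)
phase 2: p=0.4702, T=0.324, ωT=1.230617, cosh=1.857726, sinh=1.565614; start (x,ẋ)=(-0.099116, -1.172002) → end (x,ẋ)=(-1.070531, -5.562703)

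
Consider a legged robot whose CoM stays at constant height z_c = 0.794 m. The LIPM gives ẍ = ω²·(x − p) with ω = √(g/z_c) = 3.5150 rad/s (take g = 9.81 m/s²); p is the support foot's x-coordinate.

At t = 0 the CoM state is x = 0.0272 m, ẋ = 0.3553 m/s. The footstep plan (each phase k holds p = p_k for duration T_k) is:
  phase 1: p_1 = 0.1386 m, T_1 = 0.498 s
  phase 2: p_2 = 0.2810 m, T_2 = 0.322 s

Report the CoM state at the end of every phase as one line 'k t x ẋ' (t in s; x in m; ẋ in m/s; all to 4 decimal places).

phase 1: p=0.1386, T=0.498, ωT=1.750470, cosh=2.965500, sinh=2.791808; start (x,ẋ)=(0.027200, 0.355300) → end (x,ẋ)=(0.090442, -0.039549)
phase 2: p=0.2810, T=0.322, ωT=1.131830, cosh=1.711885, sinh=1.389442; start (x,ẋ)=(0.090442, -0.039549) → end (x,ẋ)=(-0.060846, -0.998366)

1 0.4980 0.0904 -0.0395
2 0.8200 -0.0608 -0.9984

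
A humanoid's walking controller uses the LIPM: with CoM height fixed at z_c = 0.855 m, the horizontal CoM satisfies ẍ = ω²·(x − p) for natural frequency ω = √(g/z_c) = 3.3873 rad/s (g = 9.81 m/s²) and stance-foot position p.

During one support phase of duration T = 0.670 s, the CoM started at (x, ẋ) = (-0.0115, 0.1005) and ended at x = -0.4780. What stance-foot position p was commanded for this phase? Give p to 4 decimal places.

ωT = 3.3873·0.670 = 2.269491; cosh(ωT) = 4.888920, sinh(ωT) = 4.785555
x(T) = p + (x₀−p)·cosh(ωT) + (ẋ₀/ω)·sinh(ωT) ⇒ p·(1 − cosh) = x(T) − x₀·cosh − (ẋ₀/ω)·sinh
numerator   = -0.4780 − (-0.0115)·4.888920 − (0.1005/3.3873)·4.785555 = -0.563763
denominator = 1 − 4.888920 = -3.888920
p = -0.563763 / -3.888920 = 0.1450

p = 0.1450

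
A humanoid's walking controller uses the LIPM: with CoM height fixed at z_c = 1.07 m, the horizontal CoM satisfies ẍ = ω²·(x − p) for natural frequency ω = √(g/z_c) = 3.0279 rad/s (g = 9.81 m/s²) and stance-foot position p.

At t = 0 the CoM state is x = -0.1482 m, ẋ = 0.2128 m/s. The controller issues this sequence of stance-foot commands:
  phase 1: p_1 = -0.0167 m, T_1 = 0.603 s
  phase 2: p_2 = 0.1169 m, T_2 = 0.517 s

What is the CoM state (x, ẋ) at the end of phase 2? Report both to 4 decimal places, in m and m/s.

phase 1: p=-0.0167, T=0.603, ωT=1.825824, cosh=3.184496, sinh=3.023411; start (x,ẋ)=(-0.148200, 0.212800) → end (x,ẋ)=(-0.222977, -0.526167)
phase 2: p=0.1169, T=0.517, ωT=1.565424, cosh=2.496852, sinh=2.287853; start (x,ẋ)=(-0.222977, -0.526167) → end (x,ẋ)=(-1.129289, -3.668220)

x = -1.1293, ẋ = -3.6682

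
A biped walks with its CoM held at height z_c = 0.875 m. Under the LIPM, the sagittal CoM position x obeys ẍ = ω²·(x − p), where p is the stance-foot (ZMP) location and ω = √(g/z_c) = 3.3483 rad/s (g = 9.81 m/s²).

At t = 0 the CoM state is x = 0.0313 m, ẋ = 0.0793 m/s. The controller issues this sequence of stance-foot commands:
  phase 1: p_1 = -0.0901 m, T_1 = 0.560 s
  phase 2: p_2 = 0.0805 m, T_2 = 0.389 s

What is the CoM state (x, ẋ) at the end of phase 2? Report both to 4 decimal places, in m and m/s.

phase 1: p=-0.0901, T=0.560, ωT=1.875048, cosh=3.337240, sinh=3.183892; start (x,ẋ)=(0.031300, 0.079300) → end (x,ẋ)=(0.390447, 1.558843)
phase 2: p=0.0805, T=0.389, ωT=1.302489, cosh=1.975147, sinh=1.703293; start (x,ẋ)=(0.390447, 1.558843) → end (x,ẋ)=(1.485681, 4.846615)

x = 1.4857, ẋ = 4.8466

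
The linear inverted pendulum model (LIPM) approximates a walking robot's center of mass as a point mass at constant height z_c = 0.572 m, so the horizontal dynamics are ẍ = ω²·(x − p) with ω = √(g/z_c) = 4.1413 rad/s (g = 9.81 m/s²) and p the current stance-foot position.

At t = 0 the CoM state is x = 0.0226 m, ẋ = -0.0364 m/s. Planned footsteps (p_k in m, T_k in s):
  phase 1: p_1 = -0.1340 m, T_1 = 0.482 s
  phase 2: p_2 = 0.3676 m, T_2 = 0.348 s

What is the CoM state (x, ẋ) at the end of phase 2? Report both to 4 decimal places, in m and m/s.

phase 1: p=-0.1340, T=0.482, ωT=1.996107, cosh=3.748103, sinh=3.612240; start (x,ẋ)=(0.022600, -0.036400) → end (x,ẋ)=(0.421203, 2.206206)
phase 2: p=0.3676, T=0.348, ωT=1.441172, cosh=2.231149, sinh=1.994498; start (x,ẋ)=(0.421203, 2.206206) → end (x,ẋ)=(1.549731, 5.365127)

x = 1.5497, ẋ = 5.3651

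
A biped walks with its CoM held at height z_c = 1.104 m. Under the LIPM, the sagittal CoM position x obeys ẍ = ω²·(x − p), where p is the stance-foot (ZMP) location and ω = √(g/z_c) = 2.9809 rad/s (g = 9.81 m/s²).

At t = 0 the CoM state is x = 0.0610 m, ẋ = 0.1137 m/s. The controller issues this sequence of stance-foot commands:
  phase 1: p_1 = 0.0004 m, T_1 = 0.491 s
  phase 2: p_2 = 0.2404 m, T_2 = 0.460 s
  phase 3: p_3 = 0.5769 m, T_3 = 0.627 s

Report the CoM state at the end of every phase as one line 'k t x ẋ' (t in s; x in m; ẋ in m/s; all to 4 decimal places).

phase 1: p=0.0004, T=0.491, ωT=1.463622, cosh=2.276490, sinh=2.045093; start (x,ẋ)=(0.061000, 0.113700) → end (x,ẋ)=(0.216361, 0.628268)
phase 2: p=0.2404, T=0.460, ωT=1.371214, cosh=2.096965, sinh=1.843166; start (x,ẋ)=(0.216361, 0.628268) → end (x,ẋ)=(0.578465, 1.185378)
phase 3: p=0.5769, T=0.627, ωT=1.869024, cosh=3.318121, sinh=3.163847; start (x,ẋ)=(0.578465, 1.185378) → end (x,ẋ)=(1.840221, 3.947988)

1 0.4910 0.2164 0.6283
2 0.9510 0.5785 1.1854
3 1.5780 1.8402 3.9480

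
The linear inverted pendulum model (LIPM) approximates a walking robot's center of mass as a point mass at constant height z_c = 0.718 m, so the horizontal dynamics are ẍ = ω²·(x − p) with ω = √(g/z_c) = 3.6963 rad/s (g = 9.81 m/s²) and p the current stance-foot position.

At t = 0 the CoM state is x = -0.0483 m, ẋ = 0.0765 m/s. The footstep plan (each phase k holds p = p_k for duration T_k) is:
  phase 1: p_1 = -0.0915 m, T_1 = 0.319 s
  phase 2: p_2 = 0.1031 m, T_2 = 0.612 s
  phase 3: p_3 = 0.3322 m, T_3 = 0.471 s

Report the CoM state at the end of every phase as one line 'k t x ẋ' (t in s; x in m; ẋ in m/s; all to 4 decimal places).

1 0.3190 0.0158 0.3712
2 0.9310 0.1565 0.2697
3 1.4020 0.0175 -1.0020

phase 1: p=-0.0915, T=0.319, ωT=1.179120, cosh=1.779530, sinh=1.471981; start (x,ẋ)=(-0.048300, 0.076500) → end (x,ẋ)=(0.015840, 0.371180)
phase 2: p=0.1031, T=0.612, ωT=2.262136, cosh=4.853852, sinh=4.749724; start (x,ẋ)=(0.015840, 0.371180) → end (x,ẋ)=(0.156519, 0.269688)
phase 3: p=0.3322, T=0.471, ωT=1.740957, cosh=2.939076, sinh=2.763724; start (x,ẋ)=(0.156519, 0.269688) → end (x,ẋ)=(0.017506, -1.002046)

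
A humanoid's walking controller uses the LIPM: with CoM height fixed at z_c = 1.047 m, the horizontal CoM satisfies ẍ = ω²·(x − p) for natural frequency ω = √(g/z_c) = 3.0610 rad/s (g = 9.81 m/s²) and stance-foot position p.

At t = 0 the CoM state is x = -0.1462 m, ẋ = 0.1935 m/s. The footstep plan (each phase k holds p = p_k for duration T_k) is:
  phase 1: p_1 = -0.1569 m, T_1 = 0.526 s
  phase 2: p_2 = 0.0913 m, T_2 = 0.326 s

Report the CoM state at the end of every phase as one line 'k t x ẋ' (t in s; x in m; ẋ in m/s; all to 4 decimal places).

phase 1: p=-0.1569, T=0.526, ωT=1.610086, cosh=2.601556, sinh=2.401686; start (x,ẋ)=(-0.146200, 0.193500) → end (x,ẋ)=(0.022758, 0.582063)
phase 2: p=0.0913, T=0.326, ωT=0.997886, cosh=1.540600, sinh=1.171942; start (x,ẋ)=(0.022758, 0.582063) → end (x,ẋ)=(0.208555, 0.650845)

1 0.5260 0.0228 0.5821
2 0.8520 0.2086 0.6508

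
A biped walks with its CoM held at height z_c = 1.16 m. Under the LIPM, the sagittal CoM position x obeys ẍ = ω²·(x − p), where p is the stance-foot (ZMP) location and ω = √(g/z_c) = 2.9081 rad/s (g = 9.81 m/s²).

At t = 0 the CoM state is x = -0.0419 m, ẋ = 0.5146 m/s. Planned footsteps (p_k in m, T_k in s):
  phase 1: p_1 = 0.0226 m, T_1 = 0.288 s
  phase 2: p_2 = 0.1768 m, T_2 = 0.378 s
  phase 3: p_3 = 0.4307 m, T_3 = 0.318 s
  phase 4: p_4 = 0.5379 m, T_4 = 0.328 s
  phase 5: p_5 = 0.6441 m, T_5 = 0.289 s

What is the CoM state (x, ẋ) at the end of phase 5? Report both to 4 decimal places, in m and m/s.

x = 0.6351, ẋ = 0.2242

phase 1: p=0.0226, T=0.288, ωT=0.837533, cosh=1.371718, sinh=0.938941; start (x,ẋ)=(-0.041900, 0.514600) → end (x,ẋ)=(0.100274, 0.529767)
phase 2: p=0.1768, T=0.378, ωT=1.099262, cosh=1.667533, sinh=1.334416; start (x,ẋ)=(0.100274, 0.529767) → end (x,ẋ)=(0.292279, 0.586434)
phase 3: p=0.4307, T=0.318, ωT=0.924776, cosh=1.458962, sinh=1.062341; start (x,ẋ)=(0.292279, 0.586434) → end (x,ẋ)=(0.442976, 0.427948)
phase 4: p=0.5379, T=0.328, ωT=0.953857, cosh=1.490477, sinh=1.105225; start (x,ẋ)=(0.442976, 0.427948) → end (x,ẋ)=(0.559060, 0.332753)
phase 5: p=0.6441, T=0.289, ωT=0.840441, cosh=1.374454, sinh=0.942934; start (x,ẋ)=(0.559060, 0.332753) → end (x,ẋ)=(0.635110, 0.224162)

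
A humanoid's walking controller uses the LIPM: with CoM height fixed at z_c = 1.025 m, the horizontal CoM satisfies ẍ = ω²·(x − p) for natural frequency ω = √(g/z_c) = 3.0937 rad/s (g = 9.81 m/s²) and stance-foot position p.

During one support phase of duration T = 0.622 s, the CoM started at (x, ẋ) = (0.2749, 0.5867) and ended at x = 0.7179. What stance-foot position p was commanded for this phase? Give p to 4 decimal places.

p = 0.3520

ωT = 3.0937·0.622 = 1.924281; cosh(ωT) = 3.498102, sinh(ωT) = 3.352122
x(T) = p + (x₀−p)·cosh(ωT) + (ẋ₀/ω)·sinh(ωT) ⇒ p·(1 − cosh) = x(T) − x₀·cosh − (ẋ₀/ω)·sinh
numerator   = 0.7179 − (0.2749)·3.498102 − (0.5867/3.0937)·3.352122 = -0.879436
denominator = 1 − 3.498102 = -2.498102
p = -0.879436 / -2.498102 = 0.3520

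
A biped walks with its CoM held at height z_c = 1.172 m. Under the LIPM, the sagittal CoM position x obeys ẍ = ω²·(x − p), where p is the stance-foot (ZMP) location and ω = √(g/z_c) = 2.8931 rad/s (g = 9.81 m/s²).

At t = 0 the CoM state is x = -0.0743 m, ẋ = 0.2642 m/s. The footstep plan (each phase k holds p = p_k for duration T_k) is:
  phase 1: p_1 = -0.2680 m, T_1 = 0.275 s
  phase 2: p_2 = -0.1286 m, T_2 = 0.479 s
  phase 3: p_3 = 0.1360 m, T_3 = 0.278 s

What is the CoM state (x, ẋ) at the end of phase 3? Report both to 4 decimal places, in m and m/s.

x = 1.9748, ẋ = 5.6924

phase 1: p=-0.2680, T=0.275, ωT=0.795603, cosh=1.333542, sinh=0.882233; start (x,ẋ)=(-0.074300, 0.264200) → end (x,ẋ)=(0.070873, 0.846720)
phase 2: p=-0.1286, T=0.479, ωT=1.385795, cosh=2.124064, sinh=1.873939; start (x,ẋ)=(0.070873, 0.846720) → end (x,ẋ)=(0.843537, 2.879930)
phase 3: p=0.1360, T=0.278, ωT=0.804282, cosh=1.341250, sinh=0.893841; start (x,ẋ)=(0.843537, 2.879930) → end (x,ẋ)=(1.974756, 5.692376)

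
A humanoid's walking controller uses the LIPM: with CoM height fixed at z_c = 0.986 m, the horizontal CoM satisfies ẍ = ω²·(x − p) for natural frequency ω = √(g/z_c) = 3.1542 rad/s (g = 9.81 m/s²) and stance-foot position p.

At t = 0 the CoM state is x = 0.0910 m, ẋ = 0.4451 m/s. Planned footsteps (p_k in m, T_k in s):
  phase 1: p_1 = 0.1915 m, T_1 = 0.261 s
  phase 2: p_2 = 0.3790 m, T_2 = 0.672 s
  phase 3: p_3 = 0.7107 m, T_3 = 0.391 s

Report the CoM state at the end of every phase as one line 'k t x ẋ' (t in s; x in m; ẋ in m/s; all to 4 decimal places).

1 0.2610 0.1847 0.3132
2 0.9330 -0.0342 -1.1920
3 1.3240 -1.2697 -5.9093

phase 1: p=0.1915, T=0.261, ωT=0.823246, cosh=1.358443, sinh=0.919439; start (x,ẋ)=(0.091000, 0.445100) → end (x,ẋ)=(0.184722, 0.313184)
phase 2: p=0.3790, T=0.672, ωT=2.119622, cosh=4.224035, sinh=4.103958; start (x,ẋ)=(0.184722, 0.313184) → end (x,ẋ)=(-0.034153, -1.191977)
phase 3: p=0.7107, T=0.391, ωT=1.233292, cosh=1.861922, sinh=1.570590; start (x,ẋ)=(-0.034153, -1.191977) → end (x,ẋ)=(-1.269685, -5.909334)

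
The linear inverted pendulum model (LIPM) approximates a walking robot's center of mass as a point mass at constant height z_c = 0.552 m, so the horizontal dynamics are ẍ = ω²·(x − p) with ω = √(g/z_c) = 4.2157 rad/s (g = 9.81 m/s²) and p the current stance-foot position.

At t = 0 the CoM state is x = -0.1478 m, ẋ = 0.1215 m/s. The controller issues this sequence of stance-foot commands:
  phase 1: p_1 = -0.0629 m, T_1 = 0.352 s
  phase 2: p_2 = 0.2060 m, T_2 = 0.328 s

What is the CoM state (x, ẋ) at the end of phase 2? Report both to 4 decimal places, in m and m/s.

phase 1: p=-0.0629, T=0.352, ωT=1.483926, cosh=2.318487, sinh=2.091741; start (x,ẋ)=(-0.147800, 0.121500) → end (x,ẋ)=(-0.199454, -0.466965)
phase 2: p=0.2060, T=0.328, ωT=1.382750, cosh=2.118367, sinh=1.867479; start (x,ẋ)=(-0.199454, -0.466965) → end (x,ẋ)=(-0.859757, -4.181232)

x = -0.8598, ẋ = -4.1812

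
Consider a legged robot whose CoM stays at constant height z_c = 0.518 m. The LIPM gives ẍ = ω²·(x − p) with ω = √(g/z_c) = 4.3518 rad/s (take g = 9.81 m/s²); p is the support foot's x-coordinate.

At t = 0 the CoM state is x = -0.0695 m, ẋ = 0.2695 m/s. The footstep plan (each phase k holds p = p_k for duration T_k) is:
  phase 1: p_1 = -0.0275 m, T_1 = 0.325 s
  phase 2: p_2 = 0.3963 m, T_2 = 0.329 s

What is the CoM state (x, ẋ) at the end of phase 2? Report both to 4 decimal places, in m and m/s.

phase 1: p=-0.0275, T=0.325, ωT=1.414335, cosh=2.178419, sinh=1.935331; start (x,ẋ)=(-0.069500, 0.269500) → end (x,ẋ)=(0.000858, 0.233352)
phase 2: p=0.3963, T=0.329, ωT=1.431742, cosh=2.212439, sinh=1.973547; start (x,ẋ)=(0.000858, 0.233352) → end (x,ẋ)=(-0.372765, -2.879964)

x = -0.3728, ẋ = -2.8800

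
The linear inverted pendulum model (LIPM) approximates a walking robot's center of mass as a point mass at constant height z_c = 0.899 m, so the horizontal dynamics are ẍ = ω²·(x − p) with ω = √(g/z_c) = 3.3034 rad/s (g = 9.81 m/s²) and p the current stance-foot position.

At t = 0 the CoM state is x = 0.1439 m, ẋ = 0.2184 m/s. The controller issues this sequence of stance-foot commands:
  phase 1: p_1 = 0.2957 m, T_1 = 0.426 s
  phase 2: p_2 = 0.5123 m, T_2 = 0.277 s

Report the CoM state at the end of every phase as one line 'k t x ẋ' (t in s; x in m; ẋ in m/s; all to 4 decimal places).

1 0.4260 0.0940 -0.4900
2 0.7030 -0.2491 -2.1582

phase 1: p=0.2957, T=0.426, ωT=1.407248, cosh=2.164758, sinh=1.919942; start (x,ẋ)=(0.143900, 0.218400) → end (x,ẋ)=(0.094024, -0.489984)
phase 2: p=0.5123, T=0.277, ωT=0.915042, cosh=1.448690, sinh=1.048190; start (x,ẋ)=(0.094024, -0.489984) → end (x,ẋ)=(-0.249127, -2.158152)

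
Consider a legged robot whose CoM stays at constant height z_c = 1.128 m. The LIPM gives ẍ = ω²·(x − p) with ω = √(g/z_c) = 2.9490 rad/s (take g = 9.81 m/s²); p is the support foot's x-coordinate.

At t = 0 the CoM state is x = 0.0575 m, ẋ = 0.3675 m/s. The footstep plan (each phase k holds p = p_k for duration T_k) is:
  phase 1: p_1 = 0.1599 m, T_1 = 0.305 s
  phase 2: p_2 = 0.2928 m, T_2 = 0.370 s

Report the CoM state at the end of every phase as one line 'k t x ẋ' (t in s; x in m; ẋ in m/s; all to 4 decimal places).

1 0.3050 0.1410 0.2167
2 0.6750 0.1384 -0.2322

phase 1: p=0.1599, T=0.305, ωT=0.899445, cosh=1.432517, sinh=1.025722; start (x,ẋ)=(0.057500, 0.367500) → end (x,ẋ)=(0.141034, 0.216705)
phase 2: p=0.2928, T=0.370, ωT=1.091130, cosh=1.656737, sinh=1.320900; start (x,ẋ)=(0.141034, 0.216705) → end (x,ẋ)=(0.138429, -0.232155)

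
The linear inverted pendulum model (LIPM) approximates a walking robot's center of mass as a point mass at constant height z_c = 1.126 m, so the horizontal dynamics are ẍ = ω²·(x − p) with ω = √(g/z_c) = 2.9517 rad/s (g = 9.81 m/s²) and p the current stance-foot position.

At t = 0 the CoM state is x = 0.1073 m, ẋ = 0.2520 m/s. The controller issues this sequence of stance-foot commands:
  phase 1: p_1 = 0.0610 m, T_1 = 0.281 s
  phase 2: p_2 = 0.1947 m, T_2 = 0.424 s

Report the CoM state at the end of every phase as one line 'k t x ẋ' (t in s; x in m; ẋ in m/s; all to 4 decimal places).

1 0.2810 0.2034 0.4706
2 0.7050 0.4669 0.9309

phase 1: p=0.0610, T=0.281, ωT=0.829428, cosh=1.364153, sinh=0.927854; start (x,ẋ)=(0.107300, 0.252000) → end (x,ẋ)=(0.203375, 0.470570)
phase 2: p=0.1947, T=0.424, ωT=1.251521, cosh=1.890862, sinh=1.604793; start (x,ẋ)=(0.203375, 0.470570) → end (x,ẋ)=(0.466946, 0.930878)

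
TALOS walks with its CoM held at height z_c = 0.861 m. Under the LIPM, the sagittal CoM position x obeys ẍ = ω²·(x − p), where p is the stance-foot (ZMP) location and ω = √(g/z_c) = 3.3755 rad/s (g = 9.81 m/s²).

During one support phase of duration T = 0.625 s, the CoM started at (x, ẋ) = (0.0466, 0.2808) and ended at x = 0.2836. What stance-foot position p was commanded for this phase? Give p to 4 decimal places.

ωT = 3.3755·0.625 = 2.109688; cosh(ωT) = 4.183470, sinh(ωT) = 4.062194
x(T) = p + (x₀−p)·cosh(ωT) + (ẋ₀/ω)·sinh(ωT) ⇒ p·(1 − cosh) = x(T) − x₀·cosh − (ẋ₀/ω)·sinh
numerator   = 0.2836 − (0.0466)·4.183470 − (0.2808/3.3755)·4.062194 = -0.249274
denominator = 1 − 4.183470 = -3.183470
p = -0.249274 / -3.183470 = 0.0783

p = 0.0783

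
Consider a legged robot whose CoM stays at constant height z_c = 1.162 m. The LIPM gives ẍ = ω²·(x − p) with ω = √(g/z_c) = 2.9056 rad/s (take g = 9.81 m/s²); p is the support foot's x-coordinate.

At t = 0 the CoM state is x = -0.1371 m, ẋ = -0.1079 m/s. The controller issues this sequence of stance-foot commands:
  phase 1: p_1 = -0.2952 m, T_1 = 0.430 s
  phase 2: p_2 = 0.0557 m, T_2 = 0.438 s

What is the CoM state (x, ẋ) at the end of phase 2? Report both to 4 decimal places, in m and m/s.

phase 1: p=-0.2952, T=0.430, ωT=1.249408, cosh=1.887476, sinh=1.600801; start (x,ẋ)=(-0.137100, -0.107900) → end (x,ẋ)=(-0.056236, 0.531710)
phase 2: p=0.0557, T=0.438, ωT=1.272653, cosh=1.925199, sinh=1.645112; start (x,ẋ)=(-0.056236, 0.531710) → end (x,ẋ)=(0.141248, 0.488589)

x = 0.1412, ẋ = 0.4886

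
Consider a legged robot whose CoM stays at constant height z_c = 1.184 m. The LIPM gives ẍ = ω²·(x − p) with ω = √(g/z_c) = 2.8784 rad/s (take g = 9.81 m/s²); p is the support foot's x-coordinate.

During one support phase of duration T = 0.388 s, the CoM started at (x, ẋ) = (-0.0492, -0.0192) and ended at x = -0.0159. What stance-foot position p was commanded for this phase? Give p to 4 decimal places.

ωT = 2.8784·0.388 = 1.116819; cosh(ωT) = 1.691220, sinh(ωT) = 1.363901
x(T) = p + (x₀−p)·cosh(ωT) + (ẋ₀/ω)·sinh(ωT) ⇒ p·(1 − cosh) = x(T) − x₀·cosh − (ẋ₀/ω)·sinh
numerator   = -0.0159 − (-0.0492)·1.691220 − (-0.0192/2.8784)·1.363901 = 0.076406
denominator = 1 − 1.691220 = -0.691220
p = 0.076406 / -0.691220 = -0.1105

p = -0.1105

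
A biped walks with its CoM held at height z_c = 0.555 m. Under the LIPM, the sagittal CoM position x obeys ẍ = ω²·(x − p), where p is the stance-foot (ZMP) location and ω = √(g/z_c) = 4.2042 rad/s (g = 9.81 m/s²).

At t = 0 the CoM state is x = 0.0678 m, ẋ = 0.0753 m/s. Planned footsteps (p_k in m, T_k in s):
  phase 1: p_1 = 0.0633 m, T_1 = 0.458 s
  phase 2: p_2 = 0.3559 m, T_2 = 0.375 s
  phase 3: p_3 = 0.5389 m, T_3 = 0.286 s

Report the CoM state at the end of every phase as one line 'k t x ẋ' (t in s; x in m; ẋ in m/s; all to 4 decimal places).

1 0.4580 0.1392 0.3272
2 0.8330 -0.0105 -1.2846
3 1.1190 -0.9205 -5.8276

phase 1: p=0.0633, T=0.458, ωT=1.925524, cosh=3.502269, sinh=3.356470; start (x,ẋ)=(0.067800, 0.075300) → end (x,ẋ)=(0.139177, 0.327222)
phase 2: p=0.3559, T=0.375, ωT=1.576575, cosh=2.522519, sinh=2.315837; start (x,ẋ)=(0.139177, 0.327222) → end (x,ẋ)=(-0.010542, -1.284647)
phase 3: p=0.5389, T=0.286, ωT=1.202401, cosh=1.814285, sinh=1.513813; start (x,ẋ)=(-0.010542, -1.284647) → end (x,ẋ)=(-0.920510, -5.827571)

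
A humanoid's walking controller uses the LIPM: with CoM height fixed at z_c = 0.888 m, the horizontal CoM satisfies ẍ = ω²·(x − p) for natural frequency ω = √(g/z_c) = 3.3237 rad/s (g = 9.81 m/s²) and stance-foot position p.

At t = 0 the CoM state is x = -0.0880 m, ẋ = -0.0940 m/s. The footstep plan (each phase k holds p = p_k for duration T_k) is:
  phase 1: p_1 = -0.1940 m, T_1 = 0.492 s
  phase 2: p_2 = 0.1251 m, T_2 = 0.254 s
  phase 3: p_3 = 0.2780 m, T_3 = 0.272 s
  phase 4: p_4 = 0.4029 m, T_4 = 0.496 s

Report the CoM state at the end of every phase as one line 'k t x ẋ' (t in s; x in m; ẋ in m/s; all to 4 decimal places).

1 0.4920 0.0185 0.6192
2 0.7460 0.1548 0.5172
3 1.0180 0.2615 0.3206
4 1.5140 0.2633 -0.3120

phase 1: p=-0.1940, T=0.492, ωT=1.635260, cosh=2.662848, sinh=2.467946; start (x,ẋ)=(-0.088000, -0.094000) → end (x,ẋ)=(0.018464, 0.619180)
phase 2: p=0.1251, T=0.254, ωT=0.844220, cosh=1.378027, sinh=0.948135; start (x,ẋ)=(0.018464, 0.619180) → end (x,ẋ)=(0.154783, 0.517203)
phase 3: p=0.2780, T=0.272, ωT=0.904046, cosh=1.437252, sinh=1.032324; start (x,ẋ)=(0.154783, 0.517203) → end (x,ẋ)=(0.261547, 0.320577)
phase 4: p=0.4029, T=0.496, ωT=1.648555, cosh=2.695895, sinh=2.503567; start (x,ẋ)=(0.261547, 0.320577) → end (x,ẋ)=(0.263301, -0.311972)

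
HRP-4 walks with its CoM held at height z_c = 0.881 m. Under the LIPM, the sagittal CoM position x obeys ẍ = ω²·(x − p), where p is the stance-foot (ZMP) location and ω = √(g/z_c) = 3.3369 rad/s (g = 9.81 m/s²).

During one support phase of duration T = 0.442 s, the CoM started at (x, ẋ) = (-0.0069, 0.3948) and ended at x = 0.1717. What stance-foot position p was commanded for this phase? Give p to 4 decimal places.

p = 0.0442

ωT = 3.3369·0.442 = 1.474910; cosh(ωT) = 2.299720, sinh(ωT) = 2.070921
x(T) = p + (x₀−p)·cosh(ωT) + (ẋ₀/ω)·sinh(ωT) ⇒ p·(1 − cosh) = x(T) − x₀·cosh − (ẋ₀/ω)·sinh
numerator   = 0.1717 − (-0.0069)·2.299720 − (0.3948/3.3369)·2.070921 = -0.057450
denominator = 1 − 2.299720 = -1.299720
p = -0.057450 / -1.299720 = 0.0442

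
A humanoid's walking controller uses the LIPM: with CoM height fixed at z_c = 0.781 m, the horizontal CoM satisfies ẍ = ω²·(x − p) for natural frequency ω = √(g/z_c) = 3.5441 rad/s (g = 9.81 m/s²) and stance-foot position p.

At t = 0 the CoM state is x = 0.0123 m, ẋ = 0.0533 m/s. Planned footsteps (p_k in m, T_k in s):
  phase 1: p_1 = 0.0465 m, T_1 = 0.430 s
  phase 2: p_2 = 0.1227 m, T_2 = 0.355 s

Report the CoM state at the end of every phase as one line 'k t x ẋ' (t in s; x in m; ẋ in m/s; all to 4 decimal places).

1 0.4300 -0.0028 -0.1369
2 0.7850 -0.1785 -0.9799

phase 1: p=0.0465, T=0.430, ωT=1.523963, cosh=2.404114, sinh=2.186267; start (x,ẋ)=(0.012300, 0.053300) → end (x,ẋ)=(-0.002841, -0.136854)
phase 2: p=0.1227, T=0.355, ωT=1.258155, cosh=1.901551, sinh=1.617374; start (x,ẋ)=(-0.002841, -0.136854) → end (x,ẋ)=(-0.178477, -0.979855)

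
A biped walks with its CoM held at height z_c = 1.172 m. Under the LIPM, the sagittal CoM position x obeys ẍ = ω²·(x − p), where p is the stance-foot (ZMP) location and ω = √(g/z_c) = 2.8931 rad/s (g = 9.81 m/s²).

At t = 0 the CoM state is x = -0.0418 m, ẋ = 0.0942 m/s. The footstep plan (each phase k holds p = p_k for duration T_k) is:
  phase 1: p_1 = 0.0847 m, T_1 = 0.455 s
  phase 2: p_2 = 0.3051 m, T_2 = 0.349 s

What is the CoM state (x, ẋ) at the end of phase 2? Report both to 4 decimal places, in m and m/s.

x = -0.5261, ẋ = -2.1276

phase 1: p=0.0847, T=0.455, ωT=1.316361, cosh=1.998966, sinh=1.730856; start (x,ẋ)=(-0.041800, 0.094200) → end (x,ẋ)=(-0.111812, -0.445151)
phase 2: p=0.3051, T=0.349, ωT=1.009692, cosh=1.554543, sinh=1.190212; start (x,ẋ)=(-0.111812, -0.445151) → end (x,ẋ)=(-0.526142, -2.127603)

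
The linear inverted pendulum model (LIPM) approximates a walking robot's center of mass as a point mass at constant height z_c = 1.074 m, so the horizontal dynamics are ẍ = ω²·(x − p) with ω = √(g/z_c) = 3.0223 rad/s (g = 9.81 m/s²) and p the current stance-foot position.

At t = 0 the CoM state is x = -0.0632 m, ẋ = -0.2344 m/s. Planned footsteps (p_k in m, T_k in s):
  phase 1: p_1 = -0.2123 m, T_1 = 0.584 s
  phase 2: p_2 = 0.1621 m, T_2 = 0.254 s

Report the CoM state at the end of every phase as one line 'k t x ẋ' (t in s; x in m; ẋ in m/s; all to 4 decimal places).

1 0.5840 0.0161 0.5729
2 0.8380 0.1311 0.3771

phase 1: p=-0.2123, T=0.584, ωT=1.765023, cosh=3.006445, sinh=2.835263; start (x,ẋ)=(-0.063200, -0.234400) → end (x,ẋ)=(0.016067, 0.572929)
phase 2: p=0.1621, T=0.254, ωT=0.767664, cosh=1.309412, sinh=0.845316; start (x,ẋ)=(0.016067, 0.572929) → end (x,ẋ)=(0.131127, 0.377115)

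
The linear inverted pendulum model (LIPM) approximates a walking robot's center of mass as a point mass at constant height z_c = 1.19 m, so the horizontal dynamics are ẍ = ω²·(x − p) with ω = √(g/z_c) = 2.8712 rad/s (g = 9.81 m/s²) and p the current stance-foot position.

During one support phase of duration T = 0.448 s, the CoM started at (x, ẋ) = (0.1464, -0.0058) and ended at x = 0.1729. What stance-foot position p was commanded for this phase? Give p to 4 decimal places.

ωT = 2.8712·0.448 = 1.286298; cosh(ωT) = 1.947827, sinh(ωT) = 1.671535
x(T) = p + (x₀−p)·cosh(ωT) + (ẋ₀/ω)·sinh(ωT) ⇒ p·(1 − cosh) = x(T) − x₀·cosh − (ẋ₀/ω)·sinh
numerator   = 0.1729 − (0.1464)·1.947827 − (-0.0058/2.8712)·1.671535 = -0.108885
denominator = 1 − 1.947827 = -0.947827
p = -0.108885 / -0.947827 = 0.1149

p = 0.1149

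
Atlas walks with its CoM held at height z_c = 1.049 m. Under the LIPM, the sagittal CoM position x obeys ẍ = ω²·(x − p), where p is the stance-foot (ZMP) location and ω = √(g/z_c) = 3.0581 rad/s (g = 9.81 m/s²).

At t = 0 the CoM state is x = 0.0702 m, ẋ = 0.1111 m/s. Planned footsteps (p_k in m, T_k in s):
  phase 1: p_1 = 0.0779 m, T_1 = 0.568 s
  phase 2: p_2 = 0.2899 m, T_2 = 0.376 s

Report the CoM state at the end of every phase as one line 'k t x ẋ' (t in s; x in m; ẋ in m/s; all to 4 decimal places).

phase 1: p=0.0779, T=0.568, ωT=1.737001, cosh=2.928165, sinh=2.752117; start (x,ẋ)=(0.070200, 0.111100) → end (x,ẋ)=(0.155337, 0.260514)
phase 2: p=0.2899, T=0.376, ωT=1.149846, cosh=1.737195, sinh=1.420510; start (x,ẋ)=(0.155337, 0.260514) → end (x,ẋ)=(0.177148, -0.131987)

1 0.5680 0.1553 0.2605
2 0.9440 0.1771 -0.1320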